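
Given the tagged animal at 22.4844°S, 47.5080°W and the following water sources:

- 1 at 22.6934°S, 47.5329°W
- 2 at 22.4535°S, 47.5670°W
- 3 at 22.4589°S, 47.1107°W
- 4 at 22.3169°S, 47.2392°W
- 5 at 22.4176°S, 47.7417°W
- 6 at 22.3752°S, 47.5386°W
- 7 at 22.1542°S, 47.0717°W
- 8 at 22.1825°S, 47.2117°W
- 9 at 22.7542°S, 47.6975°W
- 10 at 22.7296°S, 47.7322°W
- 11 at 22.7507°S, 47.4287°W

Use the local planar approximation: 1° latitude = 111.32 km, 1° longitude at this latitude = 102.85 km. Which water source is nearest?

Distances from 22.4844°S, 47.5080°W:
1: 23.4064 km
2: 6.9753 km
3: 40.9608 km
4: 33.3464 km
5: 25.1601 km
6: 12.5569 km
7: 58.0066 km
8: 45.3669 km
9: 35.8038 km
10: 35.7319 km
11: 30.7460 km
Minimum: 2 at 6.9753 km.

2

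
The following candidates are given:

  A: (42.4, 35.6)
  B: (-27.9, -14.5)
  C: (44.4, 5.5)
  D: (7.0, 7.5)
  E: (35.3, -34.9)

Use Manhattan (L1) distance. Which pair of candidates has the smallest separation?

A and C

Pairwise distances:
A–B: 120.4
A–C: 32.1
A–D: 63.5
A–E: 77.6
B–C: 92.3
B–D: 56.9
B–E: 83.6
C–D: 39.4
C–E: 49.5
D–E: 70.7
Closest pair: A–C at 32.1.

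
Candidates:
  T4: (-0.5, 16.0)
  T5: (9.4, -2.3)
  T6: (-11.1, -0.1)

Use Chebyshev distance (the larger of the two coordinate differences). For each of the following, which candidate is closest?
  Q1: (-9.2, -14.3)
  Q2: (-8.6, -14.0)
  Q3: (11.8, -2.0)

Q1 at (-9.2, -14.3):
  T4: 30.3000
  T5: 18.6000
  T6: 14.2000
  → nearest: T6 (14.2000)
Q2 at (-8.6, -14.0):
  T4: 30.0000
  T5: 18.0000
  T6: 13.9000
  → nearest: T6 (13.9000)
Q3 at (11.8, -2.0):
  T4: 18.0000
  T5: 2.4000
  T6: 22.9000
  → nearest: T5 (2.4000)

Q1→T6; Q2→T6; Q3→T5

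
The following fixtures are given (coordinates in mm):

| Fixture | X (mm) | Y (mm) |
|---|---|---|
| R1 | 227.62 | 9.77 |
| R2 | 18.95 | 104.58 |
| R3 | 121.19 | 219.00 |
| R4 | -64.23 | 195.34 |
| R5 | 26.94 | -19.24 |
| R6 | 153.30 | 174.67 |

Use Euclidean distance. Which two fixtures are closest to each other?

Pairwise distances:
R1–R2: √((-208.67)² + (94.81)²) = √(43543.1689 + 8988.9361) = 229.20 mm
R1–R3: √((-106.43)² + (209.23)²) = √(11327.3449 + 43777.1929) = 234.74 mm
R1–R4: √((-291.85)² + (185.57)²) = √(85176.4225 + 34436.2249) = 345.85 mm
R1–R5: √((-200.68)² + (-29.01)²) = √(40272.4624 + 841.5801) = 202.77 mm
R1–R6: √((-74.32)² + (164.90)²) = √(5523.4624 + 27192.0100) = 180.87 mm
R2–R3: √((102.24)² + (114.42)²) = √(10453.0176 + 13091.9364) = 153.44 mm
R2–R4: √((-83.18)² + (90.76)²) = √(6918.9124 + 8237.3776) = 123.11 mm
R2–R5: √((7.99)² + (-123.82)²) = √(63.8401 + 15331.3924) = 124.08 mm
R2–R6: √((134.35)² + (70.09)²) = √(18049.9225 + 4912.6081) = 151.53 mm
R3–R4: √((-185.42)² + (-23.66)²) = √(34380.5764 + 559.7956) = 186.92 mm
R3–R5: √((-94.25)² + (-238.24)²) = √(8883.0625 + 56758.2976) = 256.21 mm
R3–R6: √((32.11)² + (-44.33)²) = √(1031.0521 + 1965.1489) = 54.74 mm
R4–R5: √((91.17)² + (-214.58)²) = √(8311.9689 + 46044.5764) = 233.14 mm
R4–R6: √((217.53)² + (-20.67)²) = √(47319.3009 + 427.2489) = 218.51 mm
R5–R6: √((126.36)² + (193.91)²) = √(15966.8496 + 37601.0881) = 231.45 mm
Closest pair: R3–R6 at 54.74 mm.

R3 and R6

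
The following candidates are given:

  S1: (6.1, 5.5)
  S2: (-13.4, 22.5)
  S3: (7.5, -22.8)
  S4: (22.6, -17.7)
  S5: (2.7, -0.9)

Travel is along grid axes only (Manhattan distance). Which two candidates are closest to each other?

S1 and S5

Pairwise distances:
S1–S2: 36.5
S1–S3: 29.7
S1–S4: 39.7
S1–S5: 9.8
S2–S3: 66.2
S2–S4: 76.2
S2–S5: 39.5
S3–S4: 20.2
S3–S5: 26.7
S4–S5: 36.7
Closest pair: S1–S5 at 9.8.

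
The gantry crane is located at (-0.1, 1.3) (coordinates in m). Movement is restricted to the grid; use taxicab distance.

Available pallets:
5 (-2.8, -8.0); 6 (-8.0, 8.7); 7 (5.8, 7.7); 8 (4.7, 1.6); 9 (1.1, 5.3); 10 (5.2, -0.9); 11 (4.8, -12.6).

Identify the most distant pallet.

Distances from (-0.1, 1.3):
5: 12.0 m
6: 15.3 m
7: 12.3 m
8: 5.1 m
9: 5.2 m
10: 7.5 m
11: 18.8 m
Maximum: 11 at 18.8 m.

11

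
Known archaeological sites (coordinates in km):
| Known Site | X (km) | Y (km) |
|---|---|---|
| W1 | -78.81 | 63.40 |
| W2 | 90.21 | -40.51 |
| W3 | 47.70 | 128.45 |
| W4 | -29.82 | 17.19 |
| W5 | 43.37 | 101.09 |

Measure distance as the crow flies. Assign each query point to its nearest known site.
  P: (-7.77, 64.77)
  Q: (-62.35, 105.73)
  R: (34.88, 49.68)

P→W4; Q→W1; R→W5

P at (-7.77, 64.77):
  W1: √((-71.04)² + (-1.37)²) = √(5046.6816 + 1.8769) = 71.05 km
  W2: √((97.98)² + (-105.28)²) = √(9600.0804 + 11083.8784) = 143.82 km
  W3: √((55.47)² + (63.68)²) = √(3076.9209 + 4055.1424) = 84.45 km
  W4: √((-22.05)² + (-47.58)²) = √(486.2025 + 2263.8564) = 52.44 km
  W5: √((51.14)² + (36.32)²) = √(2615.2996 + 1319.1424) = 62.73 km
  → nearest: W4 (52.44 km)
Q at (-62.35, 105.73):
  W1: √((-16.46)² + (-42.33)²) = √(270.9316 + 1791.8289) = 45.42 km
  W2: √((152.56)² + (-146.24)²) = √(23274.5536 + 21386.1376) = 211.33 km
  W3: √((110.05)² + (22.72)²) = √(12111.0025 + 516.1984) = 112.37 km
  W4: √((32.53)² + (-88.54)²) = √(1058.2009 + 7839.3316) = 94.33 km
  W5: √((105.72)² + (-4.64)²) = √(11176.7184 + 21.5296) = 105.82 km
  → nearest: W1 (45.42 km)
R at (34.88, 49.68):
  W1: √((-113.69)² + (13.72)²) = √(12925.4161 + 188.2384) = 114.51 km
  W2: √((55.33)² + (-90.19)²) = √(3061.4089 + 8134.2361) = 105.81 km
  W3: √((12.82)² + (78.77)²) = √(164.3524 + 6204.7129) = 79.81 km
  W4: √((-64.70)² + (-32.49)²) = √(4186.0900 + 1055.6001) = 72.40 km
  W5: √((8.49)² + (51.41)²) = √(72.0801 + 2642.9881) = 52.11 km
  → nearest: W5 (52.11 km)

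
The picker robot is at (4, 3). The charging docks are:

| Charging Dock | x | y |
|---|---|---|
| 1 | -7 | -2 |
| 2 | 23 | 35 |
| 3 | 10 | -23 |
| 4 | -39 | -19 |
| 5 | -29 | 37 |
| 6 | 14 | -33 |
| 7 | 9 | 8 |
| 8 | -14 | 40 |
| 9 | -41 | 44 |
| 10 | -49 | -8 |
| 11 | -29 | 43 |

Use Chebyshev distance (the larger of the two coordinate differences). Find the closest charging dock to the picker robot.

7

Distances from (4, 3):
1: 11
2: 32
3: 26
4: 43
5: 34
6: 36
7: 5
8: 37
9: 45
10: 53
11: 40
Minimum: 7 at 5.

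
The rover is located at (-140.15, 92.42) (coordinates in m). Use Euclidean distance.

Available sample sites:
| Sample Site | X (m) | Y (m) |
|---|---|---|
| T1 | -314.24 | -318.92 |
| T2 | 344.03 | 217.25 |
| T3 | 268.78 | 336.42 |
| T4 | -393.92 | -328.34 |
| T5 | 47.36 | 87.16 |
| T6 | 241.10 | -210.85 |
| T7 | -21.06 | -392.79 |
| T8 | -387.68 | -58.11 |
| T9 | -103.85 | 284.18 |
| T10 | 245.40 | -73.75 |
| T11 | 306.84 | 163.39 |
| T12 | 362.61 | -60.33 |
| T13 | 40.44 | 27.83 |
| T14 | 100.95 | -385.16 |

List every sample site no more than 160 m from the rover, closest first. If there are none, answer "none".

none

Distances from (-140.15, 92.42):
T1: √((-174.09)² + (-411.34)²) = √(30307.3281 + 169200.5956) = 446.66 m
T2: √((484.18)² + (124.83)²) = √(234430.2724 + 15582.5289) = 500.01 m
T3: √((408.93)² + (244.00)²) = √(167223.7449 + 59536.0000) = 476.19 m
T4: √((-253.77)² + (-420.76)²) = √(64399.2129 + 177038.9776) = 491.36 m
T5: √((187.51)² + (-5.26)²) = √(35160.0001 + 27.6676) = 187.58 m
T6: √((381.25)² + (-303.27)²) = √(145351.5625 + 91972.6929) = 487.16 m
T7: √((119.09)² + (-485.21)²) = √(14182.4281 + 235428.7441) = 499.61 m
T8: √((-247.53)² + (-150.53)²) = √(61271.1009 + 22659.2809) = 289.71 m
T9: √((36.30)² + (191.76)²) = √(1317.6900 + 36771.8976) = 195.17 m
T10: √((385.55)² + (-166.17)²) = √(148648.8025 + 27612.4689) = 419.83 m
T11: √((446.99)² + (70.97)²) = √(199800.0601 + 5036.7409) = 452.59 m
T12: √((502.76)² + (-152.75)²) = √(252767.6176 + 23332.5625) = 525.45 m
T13: √((180.59)² + (-64.59)²) = √(32612.7481 + 4171.8681) = 191.79 m
T14: √((241.10)² + (-477.58)²) = √(58129.2100 + 228082.6564) = 534.99 m
Threshold 160 m: none within range.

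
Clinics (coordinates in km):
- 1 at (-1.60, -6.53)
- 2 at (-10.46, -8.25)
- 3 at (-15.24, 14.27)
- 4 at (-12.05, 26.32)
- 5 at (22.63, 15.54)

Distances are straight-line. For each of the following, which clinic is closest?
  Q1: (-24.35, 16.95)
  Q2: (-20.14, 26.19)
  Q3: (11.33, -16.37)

Q1 at (-24.35, 16.95):
  1: √((22.75)² + (-23.48)²) = √(517.5625 + 551.3104) = 32.69 km
  2: √((13.89)² + (-25.20)²) = √(192.9321 + 635.0400) = 28.77 km
  3: √((9.11)² + (-2.68)²) = √(82.9921 + 7.1824) = 9.50 km
  4: √((12.30)² + (9.37)²) = √(151.2900 + 87.7969) = 15.46 km
  5: √((46.98)² + (-1.41)²) = √(2207.1204 + 1.9881) = 47.00 km
  → nearest: 3 (9.50 km)
Q2 at (-20.14, 26.19):
  1: √((18.54)² + (-32.72)²) = √(343.7316 + 1070.5984) = 37.61 km
  2: √((9.68)² + (-34.44)²) = √(93.7024 + 1186.1136) = 35.77 km
  3: √((4.90)² + (-11.92)²) = √(24.0100 + 142.0864) = 12.89 km
  4: √((8.09)² + (0.13)²) = √(65.4481 + 0.0169) = 8.09 km
  5: √((42.77)² + (-10.65)²) = √(1829.2729 + 113.4225) = 44.08 km
  → nearest: 4 (8.09 km)
Q3 at (11.33, -16.37):
  1: √((-12.93)² + (9.84)²) = √(167.1849 + 96.8256) = 16.25 km
  2: √((-21.79)² + (8.12)²) = √(474.8041 + 65.9344) = 23.25 km
  3: √((-26.57)² + (30.64)²) = √(705.9649 + 938.8096) = 40.56 km
  4: √((-23.38)² + (42.69)²) = √(546.6244 + 1822.4361) = 48.67 km
  5: √((11.30)² + (31.91)²) = √(127.6900 + 1018.2481) = 33.85 km
  → nearest: 1 (16.25 km)

Q1→3; Q2→4; Q3→1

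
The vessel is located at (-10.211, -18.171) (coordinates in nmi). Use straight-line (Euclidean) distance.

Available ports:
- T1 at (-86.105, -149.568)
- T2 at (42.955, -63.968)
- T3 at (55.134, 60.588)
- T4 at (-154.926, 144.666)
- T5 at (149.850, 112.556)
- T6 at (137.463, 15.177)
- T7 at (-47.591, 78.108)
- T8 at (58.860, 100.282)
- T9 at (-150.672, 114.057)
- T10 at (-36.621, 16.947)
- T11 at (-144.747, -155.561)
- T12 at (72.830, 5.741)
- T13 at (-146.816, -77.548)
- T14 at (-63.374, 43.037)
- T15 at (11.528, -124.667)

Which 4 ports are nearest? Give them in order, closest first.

T10, T2, T14, T12

Distances from (-10.211, -18.171):
T1: √((-75.894)² + (-131.397)²) = √(5759.89924 + 17265.17161) = 151.740 nmi
T2: √((53.166)² + (-45.797)²) = √(2826.62356 + 2097.36521) = 70.171 nmi
T3: √((65.345)² + (78.759)²) = √(4269.96902 + 6202.98008) = 102.337 nmi
T4: √((-144.715)² + (162.837)²) = √(20942.43122 + 26515.88857) = 217.849 nmi
T5: √((160.061)² + (130.727)²) = √(25619.52372 + 17089.54853) = 206.662 nmi
T6: √((147.674)² + (33.348)²) = √(21807.61028 + 1112.08910) = 151.393 nmi
T7: √((-37.380)² + (96.279)²) = √(1397.26440 + 9269.64584) = 103.281 nmi
T8: √((69.071)² + (118.453)²) = √(4770.80304 + 14031.11321) = 137.120 nmi
T9: √((-140.461)² + (132.228)²) = √(19729.29252 + 17484.24398) = 192.908 nmi
T10: √((-26.410)² + (35.118)²) = √(697.48810 + 1233.27392) = 43.940 nmi
T11: √((-134.536)² + (-137.390)²) = √(18099.93530 + 18876.01210) = 192.291 nmi
T12: √((83.041)² + (23.912)²) = √(6895.80768 + 571.78374) = 86.415 nmi
T13: √((-136.605)² + (-59.377)²) = √(18660.92602 + 3525.62813) = 148.952 nmi
T14: √((-53.163)² + (61.208)²) = √(2826.30457 + 3746.41926) = 81.072 nmi
T15: √((21.739)² + (-106.496)²) = √(472.58412 + 11341.39802) = 108.692 nmi
Sorted: T10 (43.940 nmi) < T2 (70.171 nmi) < T14 (81.072 nmi) < T12 (86.415 nmi) < T3 (102.337 nmi) < T7 (103.281 nmi) < …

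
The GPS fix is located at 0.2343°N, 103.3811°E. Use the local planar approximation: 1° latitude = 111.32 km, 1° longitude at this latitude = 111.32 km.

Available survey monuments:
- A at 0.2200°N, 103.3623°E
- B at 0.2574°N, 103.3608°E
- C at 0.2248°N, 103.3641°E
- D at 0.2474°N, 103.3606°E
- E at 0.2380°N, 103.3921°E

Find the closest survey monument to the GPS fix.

Distances from 0.2343°N, 103.3811°E:
A: 2.6294 km
B: 3.4233 km
C: 2.1679 km
D: 2.7082 km
E: 1.2919 km
Minimum: E at 1.2919 km.

E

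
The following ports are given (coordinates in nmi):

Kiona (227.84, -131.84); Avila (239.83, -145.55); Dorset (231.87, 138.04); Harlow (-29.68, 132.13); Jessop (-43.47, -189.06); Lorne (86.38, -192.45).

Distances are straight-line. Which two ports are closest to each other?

Kiona and Avila

Pairwise distances:
Kiona–Avila: 18.21 nmi
Kiona–Dorset: 269.91 nmi
Kiona–Harlow: 368.78 nmi
Kiona–Jessop: 277.28 nmi
Kiona–Lorne: 153.90 nmi
Avila–Dorset: 283.70 nmi
Avila–Harlow: 386.96 nmi
Avila–Jessop: 286.62 nmi
Avila–Lorne: 160.46 nmi
Dorset–Harlow: 261.62 nmi
Dorset–Jessop: 427.56 nmi
Dorset–Lorne: 361.10 nmi
Harlow–Jessop: 321.49 nmi
Harlow–Lorne: 344.71 nmi
Jessop–Lorne: 129.89 nmi
Closest pair: Kiona–Avila at 18.21 nmi.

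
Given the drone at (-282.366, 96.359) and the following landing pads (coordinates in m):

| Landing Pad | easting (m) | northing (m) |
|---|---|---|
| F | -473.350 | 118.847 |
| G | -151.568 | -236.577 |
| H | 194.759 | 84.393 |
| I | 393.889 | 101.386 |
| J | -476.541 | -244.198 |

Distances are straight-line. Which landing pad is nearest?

Distances from (-282.366, 96.359):
F: 192.303 m
G: 357.707 m
H: 477.275 m
I: 676.274 m
J: 392.024 m
Minimum: F at 192.303 m.

F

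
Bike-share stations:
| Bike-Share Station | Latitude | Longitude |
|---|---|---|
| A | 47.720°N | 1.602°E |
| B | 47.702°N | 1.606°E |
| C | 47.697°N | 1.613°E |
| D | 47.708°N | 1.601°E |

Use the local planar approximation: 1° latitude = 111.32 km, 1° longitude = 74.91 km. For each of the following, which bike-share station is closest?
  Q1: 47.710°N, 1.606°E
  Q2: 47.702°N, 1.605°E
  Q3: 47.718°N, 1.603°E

Q1 at 47.710°N, 1.606°E:
  A: √((0.010·111.32)² + (-0.004·74.91)²) = √(1.23921 + 0.08978) = 1.153 km
  B: √((-0.008·111.32)² + (0.000·74.91)²) = √(0.79310 + 0.00000) = 0.891 km
  C: √((-0.013·111.32)² + (0.007·74.91)²) = √(2.09427 + 0.27496) = 1.539 km
  D: √((-0.002·111.32)² + (-0.005·74.91)²) = √(0.04957 + 0.14029) = 0.436 km
  → nearest: D (0.436 km)
Q2 at 47.702°N, 1.605°E:
  A: √((0.018·111.32)² + (-0.003·74.91)²) = √(4.01505 + 0.05050) = 2.016 km
  B: √((0.000·111.32)² + (0.001·74.91)²) = √(0.00000 + 0.00561) = 0.075 km
  C: √((-0.005·111.32)² + (0.008·74.91)²) = √(0.30980 + 0.35914) = 0.818 km
  D: √((0.006·111.32)² + (-0.004·74.91)²) = √(0.44612 + 0.08978) = 0.732 km
  → nearest: B (0.075 km)
Q3 at 47.718°N, 1.603°E:
  A: √((0.002·111.32)² + (-0.001·74.91)²) = √(0.04957 + 0.00561) = 0.235 km
  B: √((-0.016·111.32)² + (0.003·74.91)²) = √(3.17239 + 0.05050) = 1.795 km
  C: √((-0.021·111.32)² + (0.010·74.91)²) = √(5.46493 + 0.56115) = 2.455 km
  D: √((-0.010·111.32)² + (-0.002·74.91)²) = √(1.23921 + 0.02245) = 1.123 km
  → nearest: A (0.235 km)

Q1→D; Q2→B; Q3→A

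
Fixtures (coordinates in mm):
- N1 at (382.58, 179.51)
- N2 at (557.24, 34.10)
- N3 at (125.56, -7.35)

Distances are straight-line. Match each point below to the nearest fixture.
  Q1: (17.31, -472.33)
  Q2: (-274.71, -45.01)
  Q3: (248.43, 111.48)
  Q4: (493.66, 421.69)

Q1 at (17.31, -472.33):
  N1: √((365.27)² + (651.84)²) = √(133422.1729 + 424895.3856) = 747.21 mm
  N2: √((539.93)² + (506.43)²) = √(291524.4049 + 256471.3449) = 740.27 mm
  N3: √((108.25)² + (464.98)²) = √(11718.0625 + 216206.4004) = 477.41 mm
  → nearest: N3 (477.41 mm)
Q2 at (-274.71, -45.01):
  N1: √((657.29)² + (224.52)²) = √(432030.1441 + 50409.2304) = 694.58 mm
  N2: √((831.95)² + (79.11)²) = √(692140.8025 + 6258.3921) = 835.70 mm
  N3: √((400.27)² + (37.66)²) = √(160216.0729 + 1418.2756) = 402.04 mm
  → nearest: N3 (402.04 mm)
Q3 at (248.43, 111.48):
  N1: √((134.15)² + (68.03)²) = √(17996.2225 + 4628.0809) = 150.41 mm
  N2: √((308.81)² + (-77.38)²) = √(95363.6161 + 5987.6644) = 318.36 mm
  N3: √((-122.87)² + (-118.83)²) = √(15097.0369 + 14120.5689) = 170.93 mm
  → nearest: N1 (150.41 mm)
Q4 at (493.66, 421.69):
  N1: √((-111.08)² + (-242.18)²) = √(12338.7664 + 58651.1524) = 266.44 mm
  N2: √((63.58)² + (-387.59)²) = √(4042.4164 + 150226.0081) = 392.77 mm
  N3: √((-368.10)² + (-429.04)²) = √(135497.6100 + 184075.3216) = 565.31 mm
  → nearest: N1 (266.44 mm)

Q1→N3; Q2→N3; Q3→N1; Q4→N1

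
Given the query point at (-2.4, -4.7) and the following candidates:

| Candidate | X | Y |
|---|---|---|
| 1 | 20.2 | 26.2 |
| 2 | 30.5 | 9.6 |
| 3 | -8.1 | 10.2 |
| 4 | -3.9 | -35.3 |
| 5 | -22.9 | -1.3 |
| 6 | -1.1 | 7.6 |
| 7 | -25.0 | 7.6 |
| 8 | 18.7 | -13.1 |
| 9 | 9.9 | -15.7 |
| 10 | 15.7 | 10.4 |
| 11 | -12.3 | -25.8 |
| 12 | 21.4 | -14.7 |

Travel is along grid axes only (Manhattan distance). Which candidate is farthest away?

Distances from (-2.4, -4.7):
1: 53.5
2: 47.2
3: 20.6
4: 32.1
5: 23.9
6: 13.6
7: 34.9
8: 29.5
9: 23.3
10: 33.2
11: 31.0
12: 33.8
Maximum: 1 at 53.5.

1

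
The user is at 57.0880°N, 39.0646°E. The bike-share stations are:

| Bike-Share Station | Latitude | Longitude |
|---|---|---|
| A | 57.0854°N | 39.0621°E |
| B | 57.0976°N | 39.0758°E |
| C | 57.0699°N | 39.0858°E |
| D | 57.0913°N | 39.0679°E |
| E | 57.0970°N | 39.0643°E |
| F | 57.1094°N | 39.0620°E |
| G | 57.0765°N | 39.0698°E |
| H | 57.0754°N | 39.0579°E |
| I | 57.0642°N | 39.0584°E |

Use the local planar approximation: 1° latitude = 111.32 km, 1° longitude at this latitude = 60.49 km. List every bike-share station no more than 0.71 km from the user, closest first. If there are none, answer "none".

Distances from 57.0880°N, 39.0646°E:
A: √((-0.0026·111.32)² + (-0.0025·60.49)²) = √(0.083771 + 0.022869) = 0.3266 km
B: √((0.0096·111.32)² + (0.0112·60.49)²) = √(1.142060 + 0.458990) = 1.2653 km
C: √((-0.0181·111.32)² + (0.0212·60.49)²) = √(4.059790 + 1.644519) = 2.3884 km
D: √((0.0033·111.32)² + (0.0033·60.49)²) = √(0.134950 + 0.039847) = 0.4181 km
E: √((0.0090·111.32)² + (-0.0003·60.49)²) = √(1.003764 + 0.000329) = 1.0020 km
F: √((0.0214·111.32)² + (-0.0026·60.49)²) = √(5.675106 + 0.024735) = 2.3874 km
G: √((-0.0115·111.32)² + (0.0052·60.49)²) = √(1.638861 + 0.098940) = 1.3183 km
H: √((-0.0126·111.32)² + (-0.0067·60.49)²) = √(1.967377 + 0.164254) = 1.4600 km
I: √((-0.0238·111.32)² + (-0.0062·60.49)²) = √(7.019405 + 0.140654) = 2.6758 km
Threshold 0.71 km: A (0.3266 km), D (0.4181 km) are within range.

A, D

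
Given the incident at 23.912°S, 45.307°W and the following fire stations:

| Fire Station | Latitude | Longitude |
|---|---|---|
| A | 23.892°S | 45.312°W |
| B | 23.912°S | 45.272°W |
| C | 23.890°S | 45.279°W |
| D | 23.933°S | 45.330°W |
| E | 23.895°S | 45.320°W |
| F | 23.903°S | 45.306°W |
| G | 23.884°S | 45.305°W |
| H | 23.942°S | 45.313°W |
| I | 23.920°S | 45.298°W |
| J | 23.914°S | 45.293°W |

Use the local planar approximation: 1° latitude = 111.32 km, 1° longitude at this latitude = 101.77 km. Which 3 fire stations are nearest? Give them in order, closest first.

F, I, J

Distances from 23.912°S, 45.307°W:
A: 2.284 km
B: 3.562 km
C: 3.757 km
D: 3.308 km
E: 2.309 km
F: 1.007 km
G: 3.124 km
H: 3.395 km
I: 1.278 km
J: 1.442 km
Sorted: F (1.007 km) < I (1.278 km) < J (1.442 km) < A (2.284 km) < E (2.309 km) < …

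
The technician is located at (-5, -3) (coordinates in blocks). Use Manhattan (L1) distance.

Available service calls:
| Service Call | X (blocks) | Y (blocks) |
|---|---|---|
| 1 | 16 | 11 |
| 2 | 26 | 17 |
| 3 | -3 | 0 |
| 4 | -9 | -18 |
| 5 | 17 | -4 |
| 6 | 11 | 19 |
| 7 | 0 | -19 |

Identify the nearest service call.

Distances from (-5, -3):
1: |21| + |14| = 21 + 14 = 35 blocks
2: |31| + |20| = 31 + 20 = 51 blocks
3: |2| + |3| = 2 + 3 = 5 blocks
4: |-4| + |-15| = 4 + 15 = 19 blocks
5: |22| + |-1| = 22 + 1 = 23 blocks
6: |16| + |22| = 16 + 22 = 38 blocks
7: |5| + |-16| = 5 + 16 = 21 blocks
Minimum: 3 at 5 blocks.

3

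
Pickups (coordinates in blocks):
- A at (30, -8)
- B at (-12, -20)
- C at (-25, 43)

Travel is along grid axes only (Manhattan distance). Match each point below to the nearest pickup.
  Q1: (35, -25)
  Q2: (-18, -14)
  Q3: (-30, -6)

Q1 at (35, -25):
  A: |-5| + |17| = 5 + 17 = 22 blocks
  B: |-47| + |5| = 47 + 5 = 52 blocks
  C: |-60| + |68| = 60 + 68 = 128 blocks
  → nearest: A (22 blocks)
Q2 at (-18, -14):
  A: |48| + |6| = 48 + 6 = 54 blocks
  B: |6| + |-6| = 6 + 6 = 12 blocks
  C: |-7| + |57| = 7 + 57 = 64 blocks
  → nearest: B (12 blocks)
Q3 at (-30, -6):
  A: |60| + |-2| = 60 + 2 = 62 blocks
  B: |18| + |-14| = 18 + 14 = 32 blocks
  C: |5| + |49| = 5 + 49 = 54 blocks
  → nearest: B (32 blocks)

Q1→A; Q2→B; Q3→B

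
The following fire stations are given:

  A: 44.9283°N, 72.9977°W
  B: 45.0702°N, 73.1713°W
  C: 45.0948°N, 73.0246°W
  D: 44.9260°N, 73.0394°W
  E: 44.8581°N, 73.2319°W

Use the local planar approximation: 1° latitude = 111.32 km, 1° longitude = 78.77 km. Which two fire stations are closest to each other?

A and D

Pairwise distances:
A–D: 3.2947 km
B–C: 11.8756 km
D–E: 16.9427 km
A–C: 18.6555 km
C–D: 18.8269 km
B–D: 19.1213 km
A–E: 20.0349 km
A–B: 20.8929 km
B–E: 24.0887 km
C–E: 30.9989 km
Closest pair: A–D at 3.2947 km.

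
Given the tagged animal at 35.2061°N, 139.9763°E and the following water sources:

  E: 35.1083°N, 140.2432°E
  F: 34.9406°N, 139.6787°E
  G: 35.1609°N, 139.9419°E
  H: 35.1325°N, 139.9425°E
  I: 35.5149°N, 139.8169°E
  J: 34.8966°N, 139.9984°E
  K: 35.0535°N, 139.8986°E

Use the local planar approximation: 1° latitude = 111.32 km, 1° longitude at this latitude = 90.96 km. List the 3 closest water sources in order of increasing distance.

Distances from 35.2061°N, 139.9763°E:
E: 26.6066 km
F: 40.0786 km
G: 5.9252 km
H: 8.7510 km
I: 37.3082 km
J: 34.5121 km
K: 18.3990 km
Sorted: G (5.9252 km) < H (8.7510 km) < K (18.3990 km) < E (26.6066 km) < J (34.5121 km) < …

G, H, K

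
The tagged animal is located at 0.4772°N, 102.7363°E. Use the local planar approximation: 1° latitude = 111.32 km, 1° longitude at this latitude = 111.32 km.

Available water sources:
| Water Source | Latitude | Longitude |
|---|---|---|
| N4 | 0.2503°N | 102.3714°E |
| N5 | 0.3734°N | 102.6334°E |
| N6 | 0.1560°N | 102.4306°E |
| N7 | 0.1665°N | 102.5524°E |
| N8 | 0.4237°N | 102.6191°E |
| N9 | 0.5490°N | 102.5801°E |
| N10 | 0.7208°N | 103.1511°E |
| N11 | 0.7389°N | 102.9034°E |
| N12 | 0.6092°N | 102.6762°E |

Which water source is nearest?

Distances from 0.4772°N, 102.7363°E:
N4: √((-0.2269·111.32)² + (-0.3649·111.32)²) = √(637.992226 + 1650.038669) = 47.8334 km
N5: √((-0.1038·111.32)² + (-0.1029·111.32)²) = √(133.518395 + 131.213085) = 16.2706 km
N6: √((-0.3212·111.32)² + (-0.3057·111.32)²) = √(1278.490392 + 1158.076564) = 49.3616 km
N7: √((-0.3107·111.32)² + (-0.1839·111.32)²) = √(1196.269147 + 419.092466) = 40.1916 km
N8: √((-0.0535·111.32)² + (-0.1172·111.32)²) = √(35.469410 + 170.216485) = 14.3418 km
N9: √((0.0718·111.32)² + (-0.1562·111.32)²) = √(63.884468 + 302.348943) = 19.1372 km
N10: √((0.2436·111.32)² + (0.4148·111.32)²) = √(735.361626 + 2132.180125) = 53.5494 km
N11: √((0.2617·111.32)² + (0.1671·111.32)²) = √(848.699293 + 346.018481) = 34.5647 km
N12: √((0.1320·111.32)² + (-0.0601·111.32)²) = √(215.920689 + 44.760542) = 16.1456 km
Minimum: N8 at 14.3418 km.

N8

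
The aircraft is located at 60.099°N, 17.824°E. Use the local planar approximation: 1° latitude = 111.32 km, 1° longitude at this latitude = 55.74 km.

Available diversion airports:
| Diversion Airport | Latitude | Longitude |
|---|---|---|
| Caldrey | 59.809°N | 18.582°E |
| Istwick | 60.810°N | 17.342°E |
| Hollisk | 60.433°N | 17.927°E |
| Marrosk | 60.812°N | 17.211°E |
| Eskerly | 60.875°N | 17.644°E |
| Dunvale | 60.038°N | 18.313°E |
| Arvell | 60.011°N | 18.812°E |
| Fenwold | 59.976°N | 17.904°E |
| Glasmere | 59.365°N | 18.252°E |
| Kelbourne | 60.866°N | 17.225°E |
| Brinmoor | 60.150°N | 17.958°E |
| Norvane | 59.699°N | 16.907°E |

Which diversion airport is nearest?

Brinmoor

Distances from 60.099°N, 17.824°E:
Caldrey: √((-0.290·111.32)² + (0.758·55.74)²) = √(1042.17918 + 1785.14024) = 53.173 km
Istwick: √((0.711·111.32)² + (-0.482·55.74)²) = √(6264.48822 + 721.81849) = 83.584 km
Hollisk: √((0.334·111.32)² + (0.103·55.74)²) = √(1382.41784 + 32.96161) = 37.622 km
Marrosk: √((0.713·111.32)² + (-0.613·55.74)²) = √(6299.78104 + 1167.49459) = 86.413 km
Eskerly: √((0.776·111.32)² + (-0.180·55.74)²) = √(7462.25074 + 100.66510) = 86.965 km
Dunvale: √((-0.061·111.32)² + (0.489·55.74)²) = √(46.11116 + 742.93642) = 28.090 km
Arvell: √((-0.088·111.32)² + (0.988·55.74)²) = √(95.96475 + 3032.82826) = 55.936 km
Fenwold: √((-0.123·111.32)² + (0.080·55.74)²) = √(187.48072 + 19.88446) = 14.400 km
Glasmere: √((-0.734·111.32)² + (0.428·55.74)²) = √(6676.34107 + 569.14309) = 85.120 km
Kelbourne: √((0.767·111.32)² + (-0.599·55.74)²) = √(7290.16106 + 1114.77591) = 91.678 km
Brinmoor: √((0.051·111.32)² + (0.134·55.74)²) = √(32.23196 + 55.78835) = 9.382 km
Norvane: √((-0.400·111.32)² + (-0.917·55.74)²) = √(1982.74278 + 2612.59806) = 67.789 km
Minimum: Brinmoor at 9.382 km.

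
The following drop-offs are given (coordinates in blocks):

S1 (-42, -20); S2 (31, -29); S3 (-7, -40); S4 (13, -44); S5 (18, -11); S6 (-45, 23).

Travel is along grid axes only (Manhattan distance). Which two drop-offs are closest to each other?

S3 and S4

Pairwise distances:
S3–S4: 24 blocks
S2–S5: 31 blocks
S2–S4: 33 blocks
S4–S5: 38 blocks
S1–S6: 46 blocks
S2–S3: 49 blocks
S3–S5: 54 blocks
S1–S3: 55 blocks
S1–S5: 69 blocks
S1–S4: 79 blocks
S1–S2: 82 blocks
S5–S6: 97 blocks
S3–S6: 101 blocks
S4–S6: 125 blocks
S2–S6: 128 blocks
Closest pair: S3–S4 at 24 blocks.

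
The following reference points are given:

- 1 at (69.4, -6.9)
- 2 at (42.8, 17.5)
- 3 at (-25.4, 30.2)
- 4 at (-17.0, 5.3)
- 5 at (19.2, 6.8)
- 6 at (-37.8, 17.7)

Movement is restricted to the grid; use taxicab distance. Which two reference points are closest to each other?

3 and 6

Pairwise distances:
3–6: |-12.4| + |-12.5| = 12.4 + 12.5 = 24.9
4–6: |-20.8| + |12.4| = 20.8 + 12.4 = 33.2
3–4: |8.4| + |-24.9| = 8.4 + 24.9 = 33.3
2–5: |-23.6| + |-10.7| = 23.6 + 10.7 = 34.3
4–5: |36.2| + |1.5| = 36.2 + 1.5 = 37.7
1–2: |-26.6| + |24.4| = 26.6 + 24.4 = 51.0
1–5: |-50.2| + |13.7| = 50.2 + 13.7 = 63.9
5–6: |-57.0| + |10.9| = 57.0 + 10.9 = 67.9
3–5: |44.6| + |-23.4| = 44.6 + 23.4 = 68.0
2–4: |-59.8| + |-12.2| = 59.8 + 12.2 = 72.0
2–6: |-80.6| + |0.2| = 80.6 + 0.2 = 80.8
2–3: |-68.2| + |12.7| = 68.2 + 12.7 = 80.9
1–4: |-86.4| + |12.2| = 86.4 + 12.2 = 98.6
1–6: |-107.2| + |24.6| = 107.2 + 24.6 = 131.8
1–3: |-94.8| + |37.1| = 94.8 + 37.1 = 131.9
Closest pair: 3–6 at 24.9.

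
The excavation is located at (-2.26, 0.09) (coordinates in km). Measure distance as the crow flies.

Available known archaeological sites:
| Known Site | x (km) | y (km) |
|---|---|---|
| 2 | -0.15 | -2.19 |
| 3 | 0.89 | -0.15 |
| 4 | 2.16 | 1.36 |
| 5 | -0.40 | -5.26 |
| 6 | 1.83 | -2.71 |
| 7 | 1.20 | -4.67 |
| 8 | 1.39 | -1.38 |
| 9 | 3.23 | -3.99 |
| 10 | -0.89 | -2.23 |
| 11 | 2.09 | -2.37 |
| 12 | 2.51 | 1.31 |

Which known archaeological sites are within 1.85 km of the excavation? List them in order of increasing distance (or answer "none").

none

Distances from (-2.26, 0.09):
2: √((2.11)² + (-2.28)²) = √(4.4521 + 5.1984) = 3.11 km
3: √((3.15)² + (-0.24)²) = √(9.9225 + 0.0576) = 3.16 km
4: √((4.42)² + (1.27)²) = √(19.5364 + 1.6129) = 4.60 km
5: √((1.86)² + (-5.35)²) = √(3.4596 + 28.6225) = 5.66 km
6: √((4.09)² + (-2.80)²) = √(16.7281 + 7.8400) = 4.96 km
7: √((3.46)² + (-4.76)²) = √(11.9716 + 22.6576) = 5.88 km
8: √((3.65)² + (-1.47)²) = √(13.3225 + 2.1609) = 3.93 km
9: √((5.49)² + (-4.08)²) = √(30.1401 + 16.6464) = 6.84 km
10: √((1.37)² + (-2.32)²) = √(1.8769 + 5.3824) = 2.69 km
11: √((4.35)² + (-2.46)²) = √(18.9225 + 6.0516) = 5.00 km
12: √((4.77)² + (1.22)²) = √(22.7529 + 1.4884) = 4.92 km
Threshold 1.85 km: none within range.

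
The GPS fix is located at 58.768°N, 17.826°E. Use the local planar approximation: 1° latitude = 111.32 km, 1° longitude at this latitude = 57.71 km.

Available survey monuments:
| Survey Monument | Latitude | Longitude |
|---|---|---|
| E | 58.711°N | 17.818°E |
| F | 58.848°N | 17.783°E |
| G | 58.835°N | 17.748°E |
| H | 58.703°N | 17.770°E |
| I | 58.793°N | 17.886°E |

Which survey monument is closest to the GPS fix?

I

Distances from 58.768°N, 17.826°E:
E: √((-0.057·111.32)² + (-0.008·57.71)²) = √(40.26207 + 0.21315) = 6.362 km
F: √((0.080·111.32)² + (-0.043·57.71)²) = √(79.30971 + 6.15799) = 9.245 km
G: √((0.067·111.32)² + (-0.078·57.71)²) = √(55.62833 + 20.26242) = 8.712 km
H: √((-0.065·111.32)² + (-0.056·57.71)²) = √(52.35680 + 10.44427) = 7.925 km
I: √((0.025·111.32)² + (0.060·57.71)²) = √(7.74509 + 11.98960) = 4.442 km
Minimum: I at 4.442 km.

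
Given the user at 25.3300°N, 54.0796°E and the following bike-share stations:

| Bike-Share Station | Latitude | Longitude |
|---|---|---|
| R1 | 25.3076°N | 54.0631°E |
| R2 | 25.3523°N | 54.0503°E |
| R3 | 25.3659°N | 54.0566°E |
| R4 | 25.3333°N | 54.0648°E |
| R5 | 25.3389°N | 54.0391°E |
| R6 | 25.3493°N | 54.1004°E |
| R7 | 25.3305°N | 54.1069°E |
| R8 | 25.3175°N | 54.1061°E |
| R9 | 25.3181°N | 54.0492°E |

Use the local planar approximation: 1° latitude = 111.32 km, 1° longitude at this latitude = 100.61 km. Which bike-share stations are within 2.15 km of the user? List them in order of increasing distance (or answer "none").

Distances from 25.3300°N, 54.0796°E:
R1: 2.9956 km
R2: 3.8539 km
R3: 4.6180 km
R4: 1.5337 km
R5: 4.1934 km
R6: 2.9992 km
R7: 2.7472 km
R8: 3.0074 km
R9: 3.3331 km
Threshold 2.15 km: R4 (1.5337 km) is within range.

R4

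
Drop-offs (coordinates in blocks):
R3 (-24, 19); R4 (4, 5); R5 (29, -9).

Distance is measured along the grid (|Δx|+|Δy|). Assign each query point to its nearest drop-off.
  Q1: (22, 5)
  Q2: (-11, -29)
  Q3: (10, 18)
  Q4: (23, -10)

Q1→R4; Q2→R4; Q3→R4; Q4→R5

Q1 at (22, 5):
  R3: 60 blocks
  R4: 18 blocks
  R5: 21 blocks
  → nearest: R4 (18 blocks)
Q2 at (-11, -29):
  R3: 61 blocks
  R4: 49 blocks
  R5: 60 blocks
  → nearest: R4 (49 blocks)
Q3 at (10, 18):
  R3: 35 blocks
  R4: 19 blocks
  R5: 46 blocks
  → nearest: R4 (19 blocks)
Q4 at (23, -10):
  R3: 76 blocks
  R4: 34 blocks
  R5: 7 blocks
  → nearest: R5 (7 blocks)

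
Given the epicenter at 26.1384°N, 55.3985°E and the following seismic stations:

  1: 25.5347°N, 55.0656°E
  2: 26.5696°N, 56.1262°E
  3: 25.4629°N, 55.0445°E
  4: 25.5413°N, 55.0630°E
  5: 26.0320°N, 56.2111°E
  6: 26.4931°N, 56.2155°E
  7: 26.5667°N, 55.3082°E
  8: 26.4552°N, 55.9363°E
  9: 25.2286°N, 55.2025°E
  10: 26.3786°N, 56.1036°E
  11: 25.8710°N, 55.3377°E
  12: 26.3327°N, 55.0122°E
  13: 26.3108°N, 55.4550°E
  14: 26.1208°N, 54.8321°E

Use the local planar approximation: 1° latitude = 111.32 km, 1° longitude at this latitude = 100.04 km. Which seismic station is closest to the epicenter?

13

Distances from 26.1384°N, 55.3985°E:
1: √((-0.6037·111.32)² + (-0.3329·100.04)²) = √(4516.362025 + 1109.110857) = 75.0032 km
2: √((0.4312·111.32)² + (0.7277·100.04)²) = √(2304.113665 + 5299.710126) = 87.1999 km
3: √((-0.6755·111.32)² + (-0.3540·100.04)²) = √(5654.537675 + 1254.162729) = 83.1186 km
4: √((-0.5971·111.32)² + (-0.3355·100.04)²) = √(4418.150826 + 1126.503162) = 74.4624 km
5: √((-0.1064·111.32)² + (0.8126·100.04)²) = √(140.290948 + 6608.471207) = 82.1508 km
6: √((0.3547·111.32)² + (0.8170·100.04)²) = √(1559.081335 + 6680.230980) = 90.7707 km
7: √((0.4283·111.32)² + (-0.0903·100.04)²) = √(2273.225631 + 81.606146) = 48.5266 km
8: √((0.3168·111.32)² + (0.5378·100.04)²) = √(1243.703170 + 2894.602693) = 64.3297 km
9: √((-0.9098·111.32)² + (-0.1960·100.04)²) = √(10257.422877 + 384.467389) = 103.1595 km
10: √((0.2402·111.32)² + (0.7051·100.04)²) = √(714.977544 + 4975.638224) = 75.4362 km
11: √((-0.2674·111.32)² + (-0.0608·100.04)²) = √(886.072384 + 36.995979) = 30.3820 km
12: √((0.1943·111.32)² + (-0.3863·100.04)²) = √(467.834232 + 1493.470960) = 44.2866 km
13: √((0.1724·111.32)² + (0.0565·100.04)²) = √(368.316282 + 31.948043) = 20.0066 km
14: √((-0.0176·111.32)² + (-0.5664·100.04)²) = √(3.838590 + 3210.656585) = 56.6965 km
Minimum: 13 at 20.0066 km.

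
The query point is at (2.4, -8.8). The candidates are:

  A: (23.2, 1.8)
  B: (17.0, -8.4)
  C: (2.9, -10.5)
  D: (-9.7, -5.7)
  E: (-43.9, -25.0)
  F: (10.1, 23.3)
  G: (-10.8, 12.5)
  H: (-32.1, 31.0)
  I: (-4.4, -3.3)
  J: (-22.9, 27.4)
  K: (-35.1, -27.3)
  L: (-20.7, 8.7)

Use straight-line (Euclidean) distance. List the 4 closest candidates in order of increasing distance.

Distances from (2.4, -8.8):
A: √((20.8)² + (10.6)²) = √(432.640 + 112.360) = 23.3
B: √((14.6)² + (0.4)²) = √(213.160 + 0.160) = 14.6
C: √((0.5)² + (-1.7)²) = √(0.250 + 2.890) = 1.8
D: √((-12.1)² + (3.1)²) = √(146.410 + 9.610) = 12.5
E: √((-46.3)² + (-16.2)²) = √(2143.690 + 262.440) = 49.1
F: √((7.7)² + (32.1)²) = √(59.290 + 1030.410) = 33.0
G: √((-13.2)² + (21.3)²) = √(174.240 + 453.690) = 25.1
H: √((-34.5)² + (39.8)²) = √(1190.250 + 1584.040) = 52.7
I: √((-6.8)² + (5.5)²) = √(46.240 + 30.250) = 8.7
J: √((-25.3)² + (36.2)²) = √(640.090 + 1310.440) = 44.2
K: √((-37.5)² + (-18.5)²) = √(1406.250 + 342.250) = 41.8
L: √((-23.1)² + (17.5)²) = √(533.610 + 306.250) = 29.0
Sorted: C (1.8) < I (8.7) < D (12.5) < B (14.6) < A (23.3) < G (25.1) < …

C, I, D, B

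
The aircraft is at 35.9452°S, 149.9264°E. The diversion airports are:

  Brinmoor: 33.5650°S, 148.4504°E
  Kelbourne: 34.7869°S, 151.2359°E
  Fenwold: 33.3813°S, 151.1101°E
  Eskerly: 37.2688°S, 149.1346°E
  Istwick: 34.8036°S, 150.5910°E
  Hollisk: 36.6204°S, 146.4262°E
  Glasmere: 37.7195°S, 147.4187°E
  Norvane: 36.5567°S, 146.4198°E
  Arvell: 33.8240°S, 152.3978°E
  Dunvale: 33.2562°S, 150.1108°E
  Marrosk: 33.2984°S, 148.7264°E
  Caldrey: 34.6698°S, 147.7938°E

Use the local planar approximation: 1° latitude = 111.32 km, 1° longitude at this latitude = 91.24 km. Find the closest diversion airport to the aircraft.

Istwick

Distances from 35.9452°S, 149.9264°E:
Brinmoor: 297.2237 km
Kelbourne: 175.7874 km
Fenwold: 305.1638 km
Eskerly: 164.1011 km
Istwick: 140.8085 km
Hollisk: 328.0841 km
Glasmere: 302.2628 km
Norvane: 327.1037 km
Arvell: 326.5031 km
Dunvale: 299.8119 km
Marrosk: 314.3269 km
Caldrey: 240.8701 km
Minimum: Istwick at 140.8085 km.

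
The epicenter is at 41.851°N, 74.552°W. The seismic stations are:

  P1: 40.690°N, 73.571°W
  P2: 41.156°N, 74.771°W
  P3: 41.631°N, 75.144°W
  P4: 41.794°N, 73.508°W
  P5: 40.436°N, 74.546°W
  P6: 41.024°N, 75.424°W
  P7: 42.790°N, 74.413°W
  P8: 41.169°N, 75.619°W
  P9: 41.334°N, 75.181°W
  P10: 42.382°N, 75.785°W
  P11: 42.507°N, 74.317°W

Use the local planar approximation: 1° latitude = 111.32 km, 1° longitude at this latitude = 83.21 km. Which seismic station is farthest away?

P5

Distances from 41.851°N, 74.552°W:
P1: 152.862 km
P2: 79.485 km
P3: 55.012 km
P4: 87.103 km
P5: 157.519 km
P6: 117.218 km
P7: 105.167 km
P8: 116.819 km
P9: 77.792 km
P10: 118.408 km
P11: 75.599 km
Maximum: P5 at 157.519 km.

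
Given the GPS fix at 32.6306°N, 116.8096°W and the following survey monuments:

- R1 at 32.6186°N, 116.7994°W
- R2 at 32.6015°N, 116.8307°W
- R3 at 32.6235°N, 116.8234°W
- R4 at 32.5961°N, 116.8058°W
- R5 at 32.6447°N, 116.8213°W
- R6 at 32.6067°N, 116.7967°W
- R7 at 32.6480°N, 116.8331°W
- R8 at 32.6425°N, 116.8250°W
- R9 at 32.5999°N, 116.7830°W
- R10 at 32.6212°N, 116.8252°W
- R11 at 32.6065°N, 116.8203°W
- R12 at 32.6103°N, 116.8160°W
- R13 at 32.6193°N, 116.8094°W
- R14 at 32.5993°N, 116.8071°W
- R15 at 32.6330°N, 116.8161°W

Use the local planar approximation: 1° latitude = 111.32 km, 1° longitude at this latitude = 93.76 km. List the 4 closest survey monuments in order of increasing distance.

Distances from 32.6306°N, 116.8096°W:
R1: 1.6429 km
R2: 3.7957 km
R3: 1.5162 km
R4: 3.8570 km
R5: 1.9150 km
R6: 2.9226 km
R7: 2.9337 km
R8: 1.9595 km
R9: 4.2308 km
R10: 1.7984 km
R11: 2.8643 km
R12: 2.3381 km
R13: 1.2581 km
R14: 3.4922 km
R15: 0.6654 km
Sorted: R15 (0.6654 km) < R13 (1.2581 km) < R3 (1.5162 km) < R1 (1.6429 km) < R10 (1.7984 km) < R5 (1.9150 km) < …

R15, R13, R3, R1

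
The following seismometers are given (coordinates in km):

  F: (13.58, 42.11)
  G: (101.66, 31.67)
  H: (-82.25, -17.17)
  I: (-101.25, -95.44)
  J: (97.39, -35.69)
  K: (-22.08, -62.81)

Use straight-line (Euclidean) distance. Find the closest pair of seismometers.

Pairwise distances:
G–J: 67.50 km
H–K: 75.52 km
H–I: 80.54 km
I–K: 85.63 km
F–G: 88.70 km
F–K: 110.81 km
F–H: 112.68 km
F–J: 114.35 km
J–K: 122.51 km
G–K: 155.69 km
F–I: 179.18 km
H–J: 180.59 km
G–H: 190.28 km
I–J: 207.43 km
G–I: 239.44 km
Closest pair: G–J at 67.50 km.

G and J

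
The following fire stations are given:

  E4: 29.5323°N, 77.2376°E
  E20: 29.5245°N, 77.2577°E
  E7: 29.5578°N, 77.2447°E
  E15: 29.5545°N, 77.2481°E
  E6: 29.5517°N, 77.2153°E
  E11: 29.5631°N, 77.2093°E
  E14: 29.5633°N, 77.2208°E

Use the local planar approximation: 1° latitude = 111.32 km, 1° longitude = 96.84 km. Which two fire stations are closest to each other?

E7 and E15

Pairwise distances:
E4–E20: √((-0.0078·111.32)² + (0.0201·96.84)²) = √(0.753938 + 3.788800) = 2.1314 km
E4–E7: √((0.0255·111.32)² + (0.0071·96.84)²) = √(8.057991 + 0.472744) = 2.9207 km
E4–E15: √((0.0222·111.32)² + (0.0105·96.84)²) = √(6.107343 + 1.033923) = 2.6723 km
E4–E6: √((0.0194·111.32)² + (-0.0223·96.84)²) = √(4.663907 + 4.663578) = 3.0541 km
E4–E11: √((0.0308·111.32)² + (-0.0283·96.84)²) = √(11.755682 + 7.510735) = 4.3894 km
E4–E14: √((0.0310·111.32)² + (-0.0168·96.84)²) = √(11.908849 + 2.646843) = 3.8152 km
E20–E7: √((0.0333·111.32)² + (-0.0130·96.84)²) = √(13.741523 + 1.584880) = 3.9149 km
E20–E15: √((0.0300·111.32)² + (-0.0096·96.84)²) = √(11.152928 + 0.864275) = 3.4666 km
E20–E6: √((0.0272·111.32)² + (-0.0424·96.84)²) = √(9.168203 + 16.859367) = 5.1017 km
E20–E11: √((0.0386·111.32)² + (-0.0484·96.84)²) = √(18.463796 + 21.968494) = 6.3586 km
E20–E14: √((0.0388·111.32)² + (-0.0369·96.84)²) = √(18.655627 + 12.769159) = 5.6058 km
E7–E15: √((-0.0033·111.32)² + (0.0034·96.84)²) = √(0.134950 + 0.108410) = 0.4933 km
E7–E6: √((-0.0061·111.32)² + (-0.0294·96.84)²) = √(0.461112 + 8.105956) = 2.9270 km
E7–E11: √((0.0053·111.32)² + (-0.0354·96.84)²) = √(0.348095 + 11.752116) = 3.4785 km
E7–E14: √((0.0055·111.32)² + (-0.0239·96.84)²) = √(0.374862 + 5.356799) = 2.3941 km
E15–E6: √((-0.0028·111.32)² + (-0.0328·96.84)²) = √(0.097154 + 10.089212) = 3.1916 km
E15–E11: √((0.0086·111.32)² + (-0.0388·96.84)²) = √(0.916523 + 14.117995) = 3.8774 km
E15–E14: √((0.0088·111.32)² + (-0.0273·96.84)²) = √(0.959648 + 6.989319) = 2.8194 km
E6–E11: √((0.0114·111.32)² + (-0.0060·96.84)²) = √(1.610483 + 0.337607) = 1.3957 km
E6–E14: √((0.0116·111.32)² + (0.0055·96.84)²) = √(1.667487 + 0.283684) = 1.3968 km
E11–E14: √((0.0002·111.32)² + (0.0115·96.84)²) = √(0.000496 + 1.240239) = 1.1139 km
Closest pair: E7–E15 at 0.4933 km.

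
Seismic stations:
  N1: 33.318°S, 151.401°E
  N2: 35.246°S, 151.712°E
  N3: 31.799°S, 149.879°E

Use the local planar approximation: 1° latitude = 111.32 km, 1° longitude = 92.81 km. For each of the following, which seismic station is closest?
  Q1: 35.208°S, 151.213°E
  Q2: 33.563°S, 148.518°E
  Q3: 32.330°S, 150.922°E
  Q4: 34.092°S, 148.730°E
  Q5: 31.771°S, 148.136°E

Q1 at 35.208°S, 151.213°E:
  N1: √((1.890·111.32)² + (0.188·92.81)²) = √(44265.97187 + 304.44247) = 211.117 km
  N2: √((-0.038·111.32)² + (0.499·92.81)²) = √(17.89425 + 2144.81894) = 46.505 km
  N3: √((3.409·111.32)² + (-1.334·92.81)²) = √(144012.56902 + 15328.55458) = 399.176 km
  → nearest: N2 (46.505 km)
Q2 at 33.563°S, 148.518°E:
  N1: √((0.245·111.32)² + (2.883·92.81)²) = √(743.83835 + 71594.36312) = 268.958 km
  N2: √((-1.683·111.32)² + (3.194·92.81)²) = √(35100.60703 + 87873.79223) = 350.677 km
  N3: √((1.764·111.32)² + (1.361·92.81)²) = √(38560.57994 + 15955.33017) = 233.486 km
  → nearest: N3 (233.486 km)
Q3 at 32.330°S, 150.922°E:
  N1: √((-0.988·111.32)² + (0.479·92.81)²) = √(12096.51545 + 1976.33505) = 118.629 km
  N2: √((-2.916·111.32)² + (0.790·92.81)²) = √(105371.08079 + 5375.80774) = 332.787 km
  N3: √((0.531·111.32)² + (-1.043·92.81)²) = √(3494.10086 + 9370.40069) = 113.422 km
  → nearest: N3 (113.422 km)
Q4 at 34.092°S, 148.730°E:
  N1: √((0.774·111.32)² + (2.671·92.81)²) = √(7423.83510 + 61452.18388) = 262.442 km
  N2: √((-1.154·111.32)² + (2.982·92.81)²) = √(16502.81431 + 76595.77656) = 305.121 km
  N3: √((2.293·111.32)² + (1.149·92.81)²) = √(65156.01353 + 11371.81020) = 276.637 km
  → nearest: N1 (262.442 km)
Q5 at 31.771°S, 148.136°E:
  N1: √((-1.547·111.32)² + (3.265·92.81)²) = √(29656.98672 + 91823.93851) = 348.541 km
  N2: √((-3.475·111.32)² + (3.576·92.81)²) = √(149642.86457 + 110150.01626) = 509.699 km
  N3: √((-0.028·111.32)² + (1.743·92.81)²) = √(9.71544 + 26168.83082) = 161.798 km
  → nearest: N3 (161.798 km)

Q1→N2; Q2→N3; Q3→N3; Q4→N1; Q5→N3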